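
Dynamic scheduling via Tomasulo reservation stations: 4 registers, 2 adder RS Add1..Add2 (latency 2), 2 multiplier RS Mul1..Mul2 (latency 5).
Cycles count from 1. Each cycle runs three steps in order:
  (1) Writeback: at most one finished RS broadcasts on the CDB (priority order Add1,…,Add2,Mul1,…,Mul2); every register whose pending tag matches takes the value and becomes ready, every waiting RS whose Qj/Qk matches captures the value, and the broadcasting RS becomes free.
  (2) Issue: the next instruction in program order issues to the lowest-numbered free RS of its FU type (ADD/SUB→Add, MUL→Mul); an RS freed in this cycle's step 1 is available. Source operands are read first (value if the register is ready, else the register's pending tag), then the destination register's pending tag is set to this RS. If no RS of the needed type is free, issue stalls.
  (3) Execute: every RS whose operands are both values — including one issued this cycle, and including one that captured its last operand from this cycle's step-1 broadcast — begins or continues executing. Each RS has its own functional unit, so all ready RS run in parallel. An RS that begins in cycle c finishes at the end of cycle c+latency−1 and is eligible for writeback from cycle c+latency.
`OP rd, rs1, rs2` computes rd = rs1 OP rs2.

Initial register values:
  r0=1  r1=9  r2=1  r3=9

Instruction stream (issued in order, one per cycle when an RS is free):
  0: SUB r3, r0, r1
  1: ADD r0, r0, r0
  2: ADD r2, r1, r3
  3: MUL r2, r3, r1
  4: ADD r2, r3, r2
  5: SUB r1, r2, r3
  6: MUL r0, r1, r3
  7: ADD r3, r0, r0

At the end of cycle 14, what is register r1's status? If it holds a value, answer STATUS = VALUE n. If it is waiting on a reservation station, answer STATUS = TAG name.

c1: issue SUB r3<-Add1 | r0:1,r1:9,r2:1,r3:Add1
c2: issue ADD r0<-Add2 | r0:Add2,r1:9,r2:1,r3:Add1
c3: CDB Add1=-8; issue ADD r2<-Add1 | r0:Add2,r1:9,r2:Add1,r3:-8
c4: CDB Add2=2; issue MUL r2<-Mul1 | r0:2,r1:9,r2:Mul1,r3:-8
c5: CDB Add1=1; issue ADD r2<-Add1 | r0:2,r1:9,r2:Add1,r3:-8
c6: issue SUB r1<-Add2 | r0:2,r1:Add2,r2:Add1,r3:-8
c7: issue MUL r0<-Mul2 | r0:Mul2,r1:Add2,r2:Add1,r3:-8
c8: stall | r0:Mul2,r1:Add2,r2:Add1,r3:-8
c9: CDB Mul1=-72; stall | r0:Mul2,r1:Add2,r2:Add1,r3:-8
c10: stall | r0:Mul2,r1:Add2,r2:Add1,r3:-8
c11: CDB Add1=-80; issue ADD r3<-Add1 | r0:Mul2,r1:Add2,r2:-80,r3:Add1
c12: - | r0:Mul2,r1:Add2,r2:-80,r3:Add1
c13: CDB Add2=-72 | r0:Mul2,r1:-72,r2:-80,r3:Add1
c14: - | r0:Mul2,r1:-72,r2:-80,r3:Add1

STATUS = VALUE -72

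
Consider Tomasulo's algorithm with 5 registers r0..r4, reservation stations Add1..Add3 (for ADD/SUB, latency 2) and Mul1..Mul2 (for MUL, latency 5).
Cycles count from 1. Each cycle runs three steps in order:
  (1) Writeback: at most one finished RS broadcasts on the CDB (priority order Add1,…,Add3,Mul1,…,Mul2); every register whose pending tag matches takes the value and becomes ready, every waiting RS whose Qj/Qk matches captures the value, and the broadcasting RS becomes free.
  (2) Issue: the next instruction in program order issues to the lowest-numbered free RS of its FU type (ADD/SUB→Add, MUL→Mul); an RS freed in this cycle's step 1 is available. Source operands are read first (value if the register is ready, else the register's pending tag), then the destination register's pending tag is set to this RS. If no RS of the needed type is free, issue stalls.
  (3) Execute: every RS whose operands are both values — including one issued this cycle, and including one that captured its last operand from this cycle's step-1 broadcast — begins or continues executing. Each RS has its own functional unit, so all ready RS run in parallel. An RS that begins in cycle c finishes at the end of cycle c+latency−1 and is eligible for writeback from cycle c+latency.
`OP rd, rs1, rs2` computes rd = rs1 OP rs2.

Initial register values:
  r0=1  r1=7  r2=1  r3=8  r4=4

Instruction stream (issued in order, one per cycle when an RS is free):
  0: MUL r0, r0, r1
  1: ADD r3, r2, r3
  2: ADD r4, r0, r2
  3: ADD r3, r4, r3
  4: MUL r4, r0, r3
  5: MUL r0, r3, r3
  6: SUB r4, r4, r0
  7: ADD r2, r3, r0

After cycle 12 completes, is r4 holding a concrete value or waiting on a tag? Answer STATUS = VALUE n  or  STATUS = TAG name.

c1: issue MUL r0<-Mul1 | r0:Mul1,r1:7,r2:1,r3:8,r4:4
c2: issue ADD r3<-Add1 | r0:Mul1,r1:7,r2:1,r3:Add1,r4:4
c3: issue ADD r4<-Add2 | r0:Mul1,r1:7,r2:1,r3:Add1,r4:Add2
c4: CDB Add1=9; issue ADD r3<-Add1 | r0:Mul1,r1:7,r2:1,r3:Add1,r4:Add2
c5: issue MUL r4<-Mul2 | r0:Mul1,r1:7,r2:1,r3:Add1,r4:Mul2
c6: CDB Mul1=7; issue MUL r0<-Mul1 | r0:Mul1,r1:7,r2:1,r3:Add1,r4:Mul2
c7: issue SUB r4<-Add3 | r0:Mul1,r1:7,r2:1,r3:Add1,r4:Add3
c8: CDB Add2=8; issue ADD r2<-Add2 | r0:Mul1,r1:7,r2:Add2,r3:Add1,r4:Add3
c9: - | r0:Mul1,r1:7,r2:Add2,r3:Add1,r4:Add3
c10: CDB Add1=17 | r0:Mul1,r1:7,r2:Add2,r3:17,r4:Add3
c11: - | r0:Mul1,r1:7,r2:Add2,r3:17,r4:Add3
c12: - | r0:Mul1,r1:7,r2:Add2,r3:17,r4:Add3

STATUS = TAG Add3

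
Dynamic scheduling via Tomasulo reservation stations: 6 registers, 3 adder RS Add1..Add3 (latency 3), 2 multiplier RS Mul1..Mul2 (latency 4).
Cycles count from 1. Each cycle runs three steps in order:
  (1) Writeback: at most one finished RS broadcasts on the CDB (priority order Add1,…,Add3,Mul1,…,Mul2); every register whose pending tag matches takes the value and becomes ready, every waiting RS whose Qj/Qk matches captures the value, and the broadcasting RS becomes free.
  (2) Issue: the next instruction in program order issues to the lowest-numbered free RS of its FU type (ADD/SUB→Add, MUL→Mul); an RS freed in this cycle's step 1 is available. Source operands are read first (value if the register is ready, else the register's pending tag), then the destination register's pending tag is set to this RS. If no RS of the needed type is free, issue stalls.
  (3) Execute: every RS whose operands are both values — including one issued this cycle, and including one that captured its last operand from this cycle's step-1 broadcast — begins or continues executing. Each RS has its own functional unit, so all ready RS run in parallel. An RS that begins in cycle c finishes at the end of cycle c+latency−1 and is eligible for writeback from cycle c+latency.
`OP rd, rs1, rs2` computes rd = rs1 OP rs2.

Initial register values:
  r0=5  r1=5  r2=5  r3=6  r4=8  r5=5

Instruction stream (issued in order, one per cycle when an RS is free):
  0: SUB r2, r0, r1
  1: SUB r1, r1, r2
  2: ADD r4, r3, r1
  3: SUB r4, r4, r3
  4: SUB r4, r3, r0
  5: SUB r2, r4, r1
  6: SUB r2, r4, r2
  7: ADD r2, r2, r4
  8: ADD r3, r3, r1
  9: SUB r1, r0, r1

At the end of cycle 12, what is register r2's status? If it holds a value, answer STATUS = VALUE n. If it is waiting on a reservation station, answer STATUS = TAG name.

STATUS = TAG Add3

  c1: issue SUB r2<-Add1  regs: r0:5,r1:5,r2:Add1,r3:6,r4:8,r5:5
  c2: issue SUB r1<-Add2  regs: r0:5,r1:Add2,r2:Add1,r3:6,r4:8,r5:5
  c3: issue ADD r4<-Add3  regs: r0:5,r1:Add2,r2:Add1,r3:6,r4:Add3,r5:5
  c4: CDB Add1=0; issue SUB r4<-Add1  regs: r0:5,r1:Add2,r2:0,r3:6,r4:Add1,r5:5
  c5: stall  regs: r0:5,r1:Add2,r2:0,r3:6,r4:Add1,r5:5
  c6: stall  regs: r0:5,r1:Add2,r2:0,r3:6,r4:Add1,r5:5
  c7: CDB Add2=5; issue SUB r4<-Add2  regs: r0:5,r1:5,r2:0,r3:6,r4:Add2,r5:5
  c8: stall  regs: r0:5,r1:5,r2:0,r3:6,r4:Add2,r5:5
  c9: stall  regs: r0:5,r1:5,r2:0,r3:6,r4:Add2,r5:5
  c10: CDB Add2=1; issue SUB r2<-Add2  regs: r0:5,r1:5,r2:Add2,r3:6,r4:1,r5:5
  c11: CDB Add3=11; issue SUB r2<-Add3  regs: r0:5,r1:5,r2:Add3,r3:6,r4:1,r5:5
  c12: stall  regs: r0:5,r1:5,r2:Add3,r3:6,r4:1,r5:5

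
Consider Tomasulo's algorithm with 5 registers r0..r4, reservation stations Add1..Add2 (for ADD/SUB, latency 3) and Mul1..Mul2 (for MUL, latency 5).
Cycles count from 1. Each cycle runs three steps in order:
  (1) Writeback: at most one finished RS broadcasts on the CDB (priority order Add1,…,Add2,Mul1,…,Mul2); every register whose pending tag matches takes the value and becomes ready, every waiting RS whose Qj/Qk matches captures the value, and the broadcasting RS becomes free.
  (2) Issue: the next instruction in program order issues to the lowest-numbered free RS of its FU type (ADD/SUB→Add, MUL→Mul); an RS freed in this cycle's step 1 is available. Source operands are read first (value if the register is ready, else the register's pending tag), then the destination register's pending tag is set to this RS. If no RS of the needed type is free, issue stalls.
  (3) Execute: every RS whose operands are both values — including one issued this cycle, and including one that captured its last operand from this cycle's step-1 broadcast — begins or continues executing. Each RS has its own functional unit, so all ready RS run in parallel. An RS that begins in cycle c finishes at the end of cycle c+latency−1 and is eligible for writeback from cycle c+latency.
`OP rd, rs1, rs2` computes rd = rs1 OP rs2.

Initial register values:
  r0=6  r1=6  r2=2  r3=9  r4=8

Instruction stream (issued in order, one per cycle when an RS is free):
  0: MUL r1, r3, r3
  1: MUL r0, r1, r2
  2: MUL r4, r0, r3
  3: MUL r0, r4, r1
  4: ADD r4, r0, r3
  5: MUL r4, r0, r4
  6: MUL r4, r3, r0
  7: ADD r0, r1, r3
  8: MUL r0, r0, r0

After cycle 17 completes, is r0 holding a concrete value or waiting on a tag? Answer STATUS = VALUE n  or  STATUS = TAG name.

STATUS = TAG Mul2

cycle 1: issue MUL r1<-Mul1 // r0:6,r1:Mul1,r2:2,r3:9,r4:8
cycle 2: issue MUL r0<-Mul2 // r0:Mul2,r1:Mul1,r2:2,r3:9,r4:8
cycle 3: stall // r0:Mul2,r1:Mul1,r2:2,r3:9,r4:8
cycle 4: stall // r0:Mul2,r1:Mul1,r2:2,r3:9,r4:8
cycle 5: stall // r0:Mul2,r1:Mul1,r2:2,r3:9,r4:8
cycle 6: CDB Mul1=81; issue MUL r4<-Mul1 // r0:Mul2,r1:81,r2:2,r3:9,r4:Mul1
cycle 7: stall // r0:Mul2,r1:81,r2:2,r3:9,r4:Mul1
cycle 8: stall // r0:Mul2,r1:81,r2:2,r3:9,r4:Mul1
cycle 9: stall // r0:Mul2,r1:81,r2:2,r3:9,r4:Mul1
cycle 10: stall // r0:Mul2,r1:81,r2:2,r3:9,r4:Mul1
cycle 11: CDB Mul2=162; issue MUL r0<-Mul2 // r0:Mul2,r1:81,r2:2,r3:9,r4:Mul1
cycle 12: issue ADD r4<-Add1 // r0:Mul2,r1:81,r2:2,r3:9,r4:Add1
cycle 13: stall // r0:Mul2,r1:81,r2:2,r3:9,r4:Add1
cycle 14: stall // r0:Mul2,r1:81,r2:2,r3:9,r4:Add1
cycle 15: stall // r0:Mul2,r1:81,r2:2,r3:9,r4:Add1
cycle 16: CDB Mul1=1458; issue MUL r4<-Mul1 // r0:Mul2,r1:81,r2:2,r3:9,r4:Mul1
cycle 17: stall // r0:Mul2,r1:81,r2:2,r3:9,r4:Mul1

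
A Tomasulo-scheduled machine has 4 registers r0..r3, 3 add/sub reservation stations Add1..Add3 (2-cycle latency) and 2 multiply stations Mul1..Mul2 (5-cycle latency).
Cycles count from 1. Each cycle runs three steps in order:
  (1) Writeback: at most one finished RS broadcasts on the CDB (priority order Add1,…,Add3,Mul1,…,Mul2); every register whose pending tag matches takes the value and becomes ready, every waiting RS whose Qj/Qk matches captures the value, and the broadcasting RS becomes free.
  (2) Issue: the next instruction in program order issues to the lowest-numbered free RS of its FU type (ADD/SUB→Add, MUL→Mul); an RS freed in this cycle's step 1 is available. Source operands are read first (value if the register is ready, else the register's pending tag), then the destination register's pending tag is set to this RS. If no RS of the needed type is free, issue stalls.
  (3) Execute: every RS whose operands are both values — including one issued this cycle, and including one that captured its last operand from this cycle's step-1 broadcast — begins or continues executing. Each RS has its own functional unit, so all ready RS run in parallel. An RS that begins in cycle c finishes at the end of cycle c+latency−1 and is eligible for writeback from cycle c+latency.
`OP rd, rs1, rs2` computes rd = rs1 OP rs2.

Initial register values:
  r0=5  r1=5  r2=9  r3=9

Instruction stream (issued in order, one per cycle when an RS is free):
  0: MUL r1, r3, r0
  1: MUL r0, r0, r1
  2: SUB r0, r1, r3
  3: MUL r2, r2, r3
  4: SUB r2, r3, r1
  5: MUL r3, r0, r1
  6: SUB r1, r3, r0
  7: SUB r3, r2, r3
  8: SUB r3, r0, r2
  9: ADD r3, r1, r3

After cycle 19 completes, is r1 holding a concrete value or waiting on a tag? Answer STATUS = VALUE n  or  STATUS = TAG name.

  c1: issue MUL r1<-Mul1  regs: r0:5,r1:Mul1,r2:9,r3:9
  c2: issue MUL r0<-Mul2  regs: r0:Mul2,r1:Mul1,r2:9,r3:9
  c3: issue SUB r0<-Add1  regs: r0:Add1,r1:Mul1,r2:9,r3:9
  c4: stall  regs: r0:Add1,r1:Mul1,r2:9,r3:9
  c5: stall  regs: r0:Add1,r1:Mul1,r2:9,r3:9
  c6: CDB Mul1=45; issue MUL r2<-Mul1  regs: r0:Add1,r1:45,r2:Mul1,r3:9
  c7: issue SUB r2<-Add2  regs: r0:Add1,r1:45,r2:Add2,r3:9
  c8: CDB Add1=36; stall  regs: r0:36,r1:45,r2:Add2,r3:9
  c9: CDB Add2=-36; stall  regs: r0:36,r1:45,r2:-36,r3:9
  c10: stall  regs: r0:36,r1:45,r2:-36,r3:9
  c11: CDB Mul1=81; issue MUL r3<-Mul1  regs: r0:36,r1:45,r2:-36,r3:Mul1
  c12: CDB Mul2=225; issue SUB r1<-Add1  regs: r0:36,r1:Add1,r2:-36,r3:Mul1
  c13: issue SUB r3<-Add2  regs: r0:36,r1:Add1,r2:-36,r3:Add2
  c14: issue SUB r3<-Add3  regs: r0:36,r1:Add1,r2:-36,r3:Add3
  c15: stall  regs: r0:36,r1:Add1,r2:-36,r3:Add3
  c16: CDB Add3=72; issue ADD r3<-Add3  regs: r0:36,r1:Add1,r2:-36,r3:Add3
  c17: CDB Mul1=1620  regs: r0:36,r1:Add1,r2:-36,r3:Add3
  c18: -  regs: r0:36,r1:Add1,r2:-36,r3:Add3
  c19: CDB Add1=1584  regs: r0:36,r1:1584,r2:-36,r3:Add3

STATUS = VALUE 1584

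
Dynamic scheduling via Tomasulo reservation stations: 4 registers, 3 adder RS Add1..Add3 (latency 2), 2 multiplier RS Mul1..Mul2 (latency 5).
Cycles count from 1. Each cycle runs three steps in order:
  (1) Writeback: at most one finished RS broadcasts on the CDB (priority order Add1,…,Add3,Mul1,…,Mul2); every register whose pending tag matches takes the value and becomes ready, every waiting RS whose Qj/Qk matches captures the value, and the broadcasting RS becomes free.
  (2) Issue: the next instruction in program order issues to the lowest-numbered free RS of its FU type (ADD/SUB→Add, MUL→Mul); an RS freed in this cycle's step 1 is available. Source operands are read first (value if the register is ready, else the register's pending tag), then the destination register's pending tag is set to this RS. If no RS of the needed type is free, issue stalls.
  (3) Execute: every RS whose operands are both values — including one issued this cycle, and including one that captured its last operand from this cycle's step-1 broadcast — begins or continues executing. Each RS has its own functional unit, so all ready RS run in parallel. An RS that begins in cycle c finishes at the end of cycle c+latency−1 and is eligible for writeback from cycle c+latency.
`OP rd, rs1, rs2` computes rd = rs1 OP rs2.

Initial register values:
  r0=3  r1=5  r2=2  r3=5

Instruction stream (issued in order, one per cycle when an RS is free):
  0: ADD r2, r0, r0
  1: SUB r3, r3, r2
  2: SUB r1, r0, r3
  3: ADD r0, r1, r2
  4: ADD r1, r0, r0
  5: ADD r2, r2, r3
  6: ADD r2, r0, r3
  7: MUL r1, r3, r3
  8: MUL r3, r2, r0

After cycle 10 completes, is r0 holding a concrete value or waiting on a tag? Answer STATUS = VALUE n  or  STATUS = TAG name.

  c1: issue ADD r2<-Add1  regs: r0:3,r1:5,r2:Add1,r3:5
  c2: issue SUB r3<-Add2  regs: r0:3,r1:5,r2:Add1,r3:Add2
  c3: CDB Add1=6; issue SUB r1<-Add1  regs: r0:3,r1:Add1,r2:6,r3:Add2
  c4: issue ADD r0<-Add3  regs: r0:Add3,r1:Add1,r2:6,r3:Add2
  c5: CDB Add2=-1; issue ADD r1<-Add2  regs: r0:Add3,r1:Add2,r2:6,r3:-1
  c6: stall  regs: r0:Add3,r1:Add2,r2:6,r3:-1
  c7: CDB Add1=4; issue ADD r2<-Add1  regs: r0:Add3,r1:Add2,r2:Add1,r3:-1
  c8: stall  regs: r0:Add3,r1:Add2,r2:Add1,r3:-1
  c9: CDB Add1=5; issue ADD r2<-Add1  regs: r0:Add3,r1:Add2,r2:Add1,r3:-1
  c10: CDB Add3=10; issue MUL r1<-Mul1  regs: r0:10,r1:Mul1,r2:Add1,r3:-1

STATUS = VALUE 10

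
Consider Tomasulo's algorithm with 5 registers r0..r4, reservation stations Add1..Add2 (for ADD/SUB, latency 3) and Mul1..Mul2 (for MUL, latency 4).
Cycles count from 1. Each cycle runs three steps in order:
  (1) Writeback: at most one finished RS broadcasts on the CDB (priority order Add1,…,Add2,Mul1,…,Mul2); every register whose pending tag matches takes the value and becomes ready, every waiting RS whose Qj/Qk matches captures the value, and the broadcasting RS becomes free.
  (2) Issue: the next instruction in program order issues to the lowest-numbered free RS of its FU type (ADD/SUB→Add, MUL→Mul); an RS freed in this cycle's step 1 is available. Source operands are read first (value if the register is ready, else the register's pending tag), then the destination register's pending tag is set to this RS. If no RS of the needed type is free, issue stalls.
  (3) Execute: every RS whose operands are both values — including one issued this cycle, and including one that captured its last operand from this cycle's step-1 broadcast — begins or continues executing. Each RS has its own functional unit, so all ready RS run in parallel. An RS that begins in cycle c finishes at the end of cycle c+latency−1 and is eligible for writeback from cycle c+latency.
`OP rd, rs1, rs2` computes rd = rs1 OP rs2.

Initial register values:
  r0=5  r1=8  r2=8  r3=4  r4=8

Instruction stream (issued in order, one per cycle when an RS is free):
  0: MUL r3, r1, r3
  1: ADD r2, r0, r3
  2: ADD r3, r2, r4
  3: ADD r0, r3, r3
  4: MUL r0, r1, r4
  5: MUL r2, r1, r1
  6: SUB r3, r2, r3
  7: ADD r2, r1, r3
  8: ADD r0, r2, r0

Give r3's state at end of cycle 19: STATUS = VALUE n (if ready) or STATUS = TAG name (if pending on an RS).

cycle 1: issue MUL r3<-Mul1 // r0:5,r1:8,r2:8,r3:Mul1,r4:8
cycle 2: issue ADD r2<-Add1 // r0:5,r1:8,r2:Add1,r3:Mul1,r4:8
cycle 3: issue ADD r3<-Add2 // r0:5,r1:8,r2:Add1,r3:Add2,r4:8
cycle 4: stall // r0:5,r1:8,r2:Add1,r3:Add2,r4:8
cycle 5: CDB Mul1=32; stall // r0:5,r1:8,r2:Add1,r3:Add2,r4:8
cycle 6: stall // r0:5,r1:8,r2:Add1,r3:Add2,r4:8
cycle 7: stall // r0:5,r1:8,r2:Add1,r3:Add2,r4:8
cycle 8: CDB Add1=37; issue ADD r0<-Add1 // r0:Add1,r1:8,r2:37,r3:Add2,r4:8
cycle 9: issue MUL r0<-Mul1 // r0:Mul1,r1:8,r2:37,r3:Add2,r4:8
cycle 10: issue MUL r2<-Mul2 // r0:Mul1,r1:8,r2:Mul2,r3:Add2,r4:8
cycle 11: CDB Add2=45; issue SUB r3<-Add2 // r0:Mul1,r1:8,r2:Mul2,r3:Add2,r4:8
cycle 12: stall // r0:Mul1,r1:8,r2:Mul2,r3:Add2,r4:8
cycle 13: CDB Mul1=64; stall // r0:64,r1:8,r2:Mul2,r3:Add2,r4:8
cycle 14: CDB Add1=90; issue ADD r2<-Add1 // r0:64,r1:8,r2:Add1,r3:Add2,r4:8
cycle 15: CDB Mul2=64; stall // r0:64,r1:8,r2:Add1,r3:Add2,r4:8
cycle 16: stall // r0:64,r1:8,r2:Add1,r3:Add2,r4:8
cycle 17: stall // r0:64,r1:8,r2:Add1,r3:Add2,r4:8
cycle 18: CDB Add2=19; issue ADD r0<-Add2 // r0:Add2,r1:8,r2:Add1,r3:19,r4:8
cycle 19: - // r0:Add2,r1:8,r2:Add1,r3:19,r4:8

STATUS = VALUE 19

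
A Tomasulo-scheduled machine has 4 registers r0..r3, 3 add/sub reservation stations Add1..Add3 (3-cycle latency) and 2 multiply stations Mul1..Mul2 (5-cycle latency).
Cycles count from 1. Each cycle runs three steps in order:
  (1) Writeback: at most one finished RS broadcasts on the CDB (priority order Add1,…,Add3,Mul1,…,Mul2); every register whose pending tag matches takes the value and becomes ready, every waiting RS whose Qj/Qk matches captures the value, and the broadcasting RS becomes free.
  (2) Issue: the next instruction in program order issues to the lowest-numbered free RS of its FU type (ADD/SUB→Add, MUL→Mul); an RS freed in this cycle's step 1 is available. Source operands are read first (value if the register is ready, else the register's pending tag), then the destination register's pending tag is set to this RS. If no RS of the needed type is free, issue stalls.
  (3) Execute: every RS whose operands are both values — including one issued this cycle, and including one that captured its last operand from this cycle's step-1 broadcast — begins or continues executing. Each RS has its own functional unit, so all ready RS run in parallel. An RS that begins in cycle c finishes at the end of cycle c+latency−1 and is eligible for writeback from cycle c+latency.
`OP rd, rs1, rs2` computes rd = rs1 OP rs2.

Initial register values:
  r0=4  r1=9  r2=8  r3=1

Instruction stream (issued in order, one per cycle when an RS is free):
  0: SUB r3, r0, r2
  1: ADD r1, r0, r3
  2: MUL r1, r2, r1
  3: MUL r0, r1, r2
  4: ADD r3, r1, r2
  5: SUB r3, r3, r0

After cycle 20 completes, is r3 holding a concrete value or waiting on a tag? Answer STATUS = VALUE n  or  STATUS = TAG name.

STATUS = VALUE 8

c1: issue SUB r3<-Add1 | r0:4,r1:9,r2:8,r3:Add1
c2: issue ADD r1<-Add2 | r0:4,r1:Add2,r2:8,r3:Add1
c3: issue MUL r1<-Mul1 | r0:4,r1:Mul1,r2:8,r3:Add1
c4: CDB Add1=-4; issue MUL r0<-Mul2 | r0:Mul2,r1:Mul1,r2:8,r3:-4
c5: issue ADD r3<-Add1 | r0:Mul2,r1:Mul1,r2:8,r3:Add1
c6: issue SUB r3<-Add3 | r0:Mul2,r1:Mul1,r2:8,r3:Add3
c7: CDB Add2=0 | r0:Mul2,r1:Mul1,r2:8,r3:Add3
c8: - | r0:Mul2,r1:Mul1,r2:8,r3:Add3
c9: - | r0:Mul2,r1:Mul1,r2:8,r3:Add3
c10: - | r0:Mul2,r1:Mul1,r2:8,r3:Add3
c11: - | r0:Mul2,r1:Mul1,r2:8,r3:Add3
c12: CDB Mul1=0 | r0:Mul2,r1:0,r2:8,r3:Add3
c13: - | r0:Mul2,r1:0,r2:8,r3:Add3
c14: - | r0:Mul2,r1:0,r2:8,r3:Add3
c15: CDB Add1=8 | r0:Mul2,r1:0,r2:8,r3:Add3
c16: - | r0:Mul2,r1:0,r2:8,r3:Add3
c17: CDB Mul2=0 | r0:0,r1:0,r2:8,r3:Add3
c18: - | r0:0,r1:0,r2:8,r3:Add3
c19: - | r0:0,r1:0,r2:8,r3:Add3
c20: CDB Add3=8 | r0:0,r1:0,r2:8,r3:8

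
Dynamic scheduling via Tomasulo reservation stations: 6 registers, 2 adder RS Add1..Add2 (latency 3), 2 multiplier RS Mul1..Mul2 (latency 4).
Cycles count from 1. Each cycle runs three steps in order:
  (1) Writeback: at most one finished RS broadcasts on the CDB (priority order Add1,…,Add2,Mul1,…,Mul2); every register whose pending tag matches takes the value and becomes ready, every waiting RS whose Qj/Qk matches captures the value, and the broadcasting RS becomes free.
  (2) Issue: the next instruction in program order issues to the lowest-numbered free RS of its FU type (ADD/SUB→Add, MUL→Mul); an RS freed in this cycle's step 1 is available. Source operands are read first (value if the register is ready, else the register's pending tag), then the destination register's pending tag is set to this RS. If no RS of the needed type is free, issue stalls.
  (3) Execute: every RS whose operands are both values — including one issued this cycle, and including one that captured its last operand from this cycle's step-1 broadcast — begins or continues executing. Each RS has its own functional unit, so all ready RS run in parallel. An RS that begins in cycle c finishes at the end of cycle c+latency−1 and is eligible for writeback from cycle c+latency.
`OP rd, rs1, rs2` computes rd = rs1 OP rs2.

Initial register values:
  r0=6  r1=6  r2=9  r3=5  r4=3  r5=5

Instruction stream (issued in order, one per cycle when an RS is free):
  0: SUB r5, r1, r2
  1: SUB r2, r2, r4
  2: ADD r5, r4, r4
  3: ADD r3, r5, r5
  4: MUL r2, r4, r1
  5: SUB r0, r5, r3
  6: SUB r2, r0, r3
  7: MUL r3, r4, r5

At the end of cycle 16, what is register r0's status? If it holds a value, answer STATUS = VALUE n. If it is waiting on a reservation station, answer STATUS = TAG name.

  c1: issue SUB r5<-Add1  regs: r0:6,r1:6,r2:9,r3:5,r4:3,r5:Add1
  c2: issue SUB r2<-Add2  regs: r0:6,r1:6,r2:Add2,r3:5,r4:3,r5:Add1
  c3: stall  regs: r0:6,r1:6,r2:Add2,r3:5,r4:3,r5:Add1
  c4: CDB Add1=-3; issue ADD r5<-Add1  regs: r0:6,r1:6,r2:Add2,r3:5,r4:3,r5:Add1
  c5: CDB Add2=6; issue ADD r3<-Add2  regs: r0:6,r1:6,r2:6,r3:Add2,r4:3,r5:Add1
  c6: issue MUL r2<-Mul1  regs: r0:6,r1:6,r2:Mul1,r3:Add2,r4:3,r5:Add1
  c7: CDB Add1=6; issue SUB r0<-Add1  regs: r0:Add1,r1:6,r2:Mul1,r3:Add2,r4:3,r5:6
  c8: stall  regs: r0:Add1,r1:6,r2:Mul1,r3:Add2,r4:3,r5:6
  c9: stall  regs: r0:Add1,r1:6,r2:Mul1,r3:Add2,r4:3,r5:6
  c10: CDB Add2=12; issue SUB r2<-Add2  regs: r0:Add1,r1:6,r2:Add2,r3:12,r4:3,r5:6
  c11: CDB Mul1=18; issue MUL r3<-Mul1  regs: r0:Add1,r1:6,r2:Add2,r3:Mul1,r4:3,r5:6
  c12: -  regs: r0:Add1,r1:6,r2:Add2,r3:Mul1,r4:3,r5:6
  c13: CDB Add1=-6  regs: r0:-6,r1:6,r2:Add2,r3:Mul1,r4:3,r5:6
  c14: -  regs: r0:-6,r1:6,r2:Add2,r3:Mul1,r4:3,r5:6
  c15: CDB Mul1=18  regs: r0:-6,r1:6,r2:Add2,r3:18,r4:3,r5:6
  c16: CDB Add2=-18  regs: r0:-6,r1:6,r2:-18,r3:18,r4:3,r5:6

STATUS = VALUE -6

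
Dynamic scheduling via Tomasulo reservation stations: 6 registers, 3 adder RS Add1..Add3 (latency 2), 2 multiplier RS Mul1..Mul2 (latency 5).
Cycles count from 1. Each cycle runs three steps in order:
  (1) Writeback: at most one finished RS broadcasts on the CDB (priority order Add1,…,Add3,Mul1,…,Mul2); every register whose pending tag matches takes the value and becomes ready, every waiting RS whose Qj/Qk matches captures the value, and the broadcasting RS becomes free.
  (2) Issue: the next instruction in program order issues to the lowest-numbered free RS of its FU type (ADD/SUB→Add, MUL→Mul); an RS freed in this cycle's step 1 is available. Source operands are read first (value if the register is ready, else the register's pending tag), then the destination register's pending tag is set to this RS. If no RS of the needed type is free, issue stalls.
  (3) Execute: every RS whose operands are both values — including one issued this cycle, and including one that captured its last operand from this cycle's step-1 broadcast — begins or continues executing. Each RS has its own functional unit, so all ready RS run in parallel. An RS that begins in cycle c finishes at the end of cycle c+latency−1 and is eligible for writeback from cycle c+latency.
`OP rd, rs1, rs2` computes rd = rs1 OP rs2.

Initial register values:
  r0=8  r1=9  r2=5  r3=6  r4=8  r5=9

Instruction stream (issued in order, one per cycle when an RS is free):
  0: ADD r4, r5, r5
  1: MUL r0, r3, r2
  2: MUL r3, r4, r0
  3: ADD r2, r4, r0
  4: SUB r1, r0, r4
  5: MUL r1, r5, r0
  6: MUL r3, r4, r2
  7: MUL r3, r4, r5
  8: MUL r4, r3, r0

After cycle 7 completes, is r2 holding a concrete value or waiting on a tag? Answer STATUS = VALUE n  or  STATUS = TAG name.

STATUS = TAG Add1

cycle 1: issue ADD r4<-Add1 // r0:8,r1:9,r2:5,r3:6,r4:Add1,r5:9
cycle 2: issue MUL r0<-Mul1 // r0:Mul1,r1:9,r2:5,r3:6,r4:Add1,r5:9
cycle 3: CDB Add1=18; issue MUL r3<-Mul2 // r0:Mul1,r1:9,r2:5,r3:Mul2,r4:18,r5:9
cycle 4: issue ADD r2<-Add1 // r0:Mul1,r1:9,r2:Add1,r3:Mul2,r4:18,r5:9
cycle 5: issue SUB r1<-Add2 // r0:Mul1,r1:Add2,r2:Add1,r3:Mul2,r4:18,r5:9
cycle 6: stall // r0:Mul1,r1:Add2,r2:Add1,r3:Mul2,r4:18,r5:9
cycle 7: CDB Mul1=30; issue MUL r1<-Mul1 // r0:30,r1:Mul1,r2:Add1,r3:Mul2,r4:18,r5:9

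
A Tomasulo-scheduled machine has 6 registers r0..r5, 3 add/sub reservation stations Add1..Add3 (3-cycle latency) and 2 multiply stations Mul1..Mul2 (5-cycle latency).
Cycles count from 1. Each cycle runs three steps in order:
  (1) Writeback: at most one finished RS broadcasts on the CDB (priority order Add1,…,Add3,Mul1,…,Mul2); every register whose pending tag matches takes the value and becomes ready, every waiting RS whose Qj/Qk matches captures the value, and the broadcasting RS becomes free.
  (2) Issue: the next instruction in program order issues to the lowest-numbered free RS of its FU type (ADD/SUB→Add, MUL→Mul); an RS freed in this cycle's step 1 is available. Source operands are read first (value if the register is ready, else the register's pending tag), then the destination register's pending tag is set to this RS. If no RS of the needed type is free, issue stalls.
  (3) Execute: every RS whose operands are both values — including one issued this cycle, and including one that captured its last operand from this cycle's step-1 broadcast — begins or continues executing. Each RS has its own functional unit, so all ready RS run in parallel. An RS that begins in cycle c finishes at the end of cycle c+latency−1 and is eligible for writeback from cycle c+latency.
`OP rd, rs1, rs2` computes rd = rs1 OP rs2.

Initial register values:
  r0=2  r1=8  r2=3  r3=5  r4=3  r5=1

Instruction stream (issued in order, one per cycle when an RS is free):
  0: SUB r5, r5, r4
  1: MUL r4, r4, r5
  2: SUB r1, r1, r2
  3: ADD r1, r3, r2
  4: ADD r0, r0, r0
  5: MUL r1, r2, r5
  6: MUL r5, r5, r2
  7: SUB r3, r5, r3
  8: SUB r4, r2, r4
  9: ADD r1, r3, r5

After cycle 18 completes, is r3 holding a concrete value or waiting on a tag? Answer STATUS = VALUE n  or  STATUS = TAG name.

STATUS = VALUE -11

  c1: issue SUB r5<-Add1  regs: r0:2,r1:8,r2:3,r3:5,r4:3,r5:Add1
  c2: issue MUL r4<-Mul1  regs: r0:2,r1:8,r2:3,r3:5,r4:Mul1,r5:Add1
  c3: issue SUB r1<-Add2  regs: r0:2,r1:Add2,r2:3,r3:5,r4:Mul1,r5:Add1
  c4: CDB Add1=-2; issue ADD r1<-Add1  regs: r0:2,r1:Add1,r2:3,r3:5,r4:Mul1,r5:-2
  c5: issue ADD r0<-Add3  regs: r0:Add3,r1:Add1,r2:3,r3:5,r4:Mul1,r5:-2
  c6: CDB Add2=5; issue MUL r1<-Mul2  regs: r0:Add3,r1:Mul2,r2:3,r3:5,r4:Mul1,r5:-2
  c7: CDB Add1=8; stall  regs: r0:Add3,r1:Mul2,r2:3,r3:5,r4:Mul1,r5:-2
  c8: CDB Add3=4; stall  regs: r0:4,r1:Mul2,r2:3,r3:5,r4:Mul1,r5:-2
  c9: CDB Mul1=-6; issue MUL r5<-Mul1  regs: r0:4,r1:Mul2,r2:3,r3:5,r4:-6,r5:Mul1
  c10: issue SUB r3<-Add1  regs: r0:4,r1:Mul2,r2:3,r3:Add1,r4:-6,r5:Mul1
  c11: CDB Mul2=-6; issue SUB r4<-Add2  regs: r0:4,r1:-6,r2:3,r3:Add1,r4:Add2,r5:Mul1
  c12: issue ADD r1<-Add3  regs: r0:4,r1:Add3,r2:3,r3:Add1,r4:Add2,r5:Mul1
  c13: -  regs: r0:4,r1:Add3,r2:3,r3:Add1,r4:Add2,r5:Mul1
  c14: CDB Add2=9  regs: r0:4,r1:Add3,r2:3,r3:Add1,r4:9,r5:Mul1
  c15: CDB Mul1=-6  regs: r0:4,r1:Add3,r2:3,r3:Add1,r4:9,r5:-6
  c16: -  regs: r0:4,r1:Add3,r2:3,r3:Add1,r4:9,r5:-6
  c17: -  regs: r0:4,r1:Add3,r2:3,r3:Add1,r4:9,r5:-6
  c18: CDB Add1=-11  regs: r0:4,r1:Add3,r2:3,r3:-11,r4:9,r5:-6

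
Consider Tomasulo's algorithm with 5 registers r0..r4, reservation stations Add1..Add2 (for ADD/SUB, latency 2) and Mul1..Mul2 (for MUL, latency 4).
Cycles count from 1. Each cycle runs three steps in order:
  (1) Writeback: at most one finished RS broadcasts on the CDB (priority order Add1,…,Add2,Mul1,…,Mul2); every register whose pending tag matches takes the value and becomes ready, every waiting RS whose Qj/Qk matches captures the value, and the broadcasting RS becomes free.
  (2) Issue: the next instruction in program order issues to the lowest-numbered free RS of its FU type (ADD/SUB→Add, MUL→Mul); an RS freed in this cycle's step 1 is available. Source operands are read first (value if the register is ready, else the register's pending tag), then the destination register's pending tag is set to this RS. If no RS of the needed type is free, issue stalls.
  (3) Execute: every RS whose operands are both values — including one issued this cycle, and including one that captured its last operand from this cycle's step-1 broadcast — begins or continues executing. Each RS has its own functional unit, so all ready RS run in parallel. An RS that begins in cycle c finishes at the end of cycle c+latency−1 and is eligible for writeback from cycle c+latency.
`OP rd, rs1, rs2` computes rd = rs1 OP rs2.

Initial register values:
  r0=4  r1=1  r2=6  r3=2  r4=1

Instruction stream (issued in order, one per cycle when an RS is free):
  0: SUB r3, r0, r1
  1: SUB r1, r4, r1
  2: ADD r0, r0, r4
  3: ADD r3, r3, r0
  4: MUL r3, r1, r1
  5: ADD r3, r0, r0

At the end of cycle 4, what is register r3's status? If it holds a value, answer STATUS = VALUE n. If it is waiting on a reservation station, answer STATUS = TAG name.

STATUS = TAG Add2

  c1: issue SUB r3<-Add1  regs: r0:4,r1:1,r2:6,r3:Add1,r4:1
  c2: issue SUB r1<-Add2  regs: r0:4,r1:Add2,r2:6,r3:Add1,r4:1
  c3: CDB Add1=3; issue ADD r0<-Add1  regs: r0:Add1,r1:Add2,r2:6,r3:3,r4:1
  c4: CDB Add2=0; issue ADD r3<-Add2  regs: r0:Add1,r1:0,r2:6,r3:Add2,r4:1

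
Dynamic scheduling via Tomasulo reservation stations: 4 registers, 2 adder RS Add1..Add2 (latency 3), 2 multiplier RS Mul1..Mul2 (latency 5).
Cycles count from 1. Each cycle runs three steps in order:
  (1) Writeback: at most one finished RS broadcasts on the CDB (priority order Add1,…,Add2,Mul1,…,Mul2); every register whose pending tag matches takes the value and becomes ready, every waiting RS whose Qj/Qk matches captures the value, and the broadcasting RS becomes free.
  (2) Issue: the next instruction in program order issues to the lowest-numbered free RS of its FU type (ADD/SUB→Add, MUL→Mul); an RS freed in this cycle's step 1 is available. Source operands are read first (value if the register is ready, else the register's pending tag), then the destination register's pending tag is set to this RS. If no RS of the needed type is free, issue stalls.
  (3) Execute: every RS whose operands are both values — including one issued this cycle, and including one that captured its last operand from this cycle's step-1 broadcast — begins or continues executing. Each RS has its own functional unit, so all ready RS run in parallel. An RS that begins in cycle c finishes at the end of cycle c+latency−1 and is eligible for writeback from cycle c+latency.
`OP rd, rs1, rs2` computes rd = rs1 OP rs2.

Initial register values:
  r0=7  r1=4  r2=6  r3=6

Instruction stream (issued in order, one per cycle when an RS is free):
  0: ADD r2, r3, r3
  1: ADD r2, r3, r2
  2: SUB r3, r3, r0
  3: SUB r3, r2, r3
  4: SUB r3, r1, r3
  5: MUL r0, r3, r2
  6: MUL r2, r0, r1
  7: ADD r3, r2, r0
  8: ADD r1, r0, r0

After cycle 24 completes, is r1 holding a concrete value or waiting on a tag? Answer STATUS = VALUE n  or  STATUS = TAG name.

cycle 1: issue ADD r2<-Add1 // r0:7,r1:4,r2:Add1,r3:6
cycle 2: issue ADD r2<-Add2 // r0:7,r1:4,r2:Add2,r3:6
cycle 3: stall // r0:7,r1:4,r2:Add2,r3:6
cycle 4: CDB Add1=12; issue SUB r3<-Add1 // r0:7,r1:4,r2:Add2,r3:Add1
cycle 5: stall // r0:7,r1:4,r2:Add2,r3:Add1
cycle 6: stall // r0:7,r1:4,r2:Add2,r3:Add1
cycle 7: CDB Add1=-1; issue SUB r3<-Add1 // r0:7,r1:4,r2:Add2,r3:Add1
cycle 8: CDB Add2=18; issue SUB r3<-Add2 // r0:7,r1:4,r2:18,r3:Add2
cycle 9: issue MUL r0<-Mul1 // r0:Mul1,r1:4,r2:18,r3:Add2
cycle 10: issue MUL r2<-Mul2 // r0:Mul1,r1:4,r2:Mul2,r3:Add2
cycle 11: CDB Add1=19; issue ADD r3<-Add1 // r0:Mul1,r1:4,r2:Mul2,r3:Add1
cycle 12: stall // r0:Mul1,r1:4,r2:Mul2,r3:Add1
cycle 13: stall // r0:Mul1,r1:4,r2:Mul2,r3:Add1
cycle 14: CDB Add2=-15; issue ADD r1<-Add2 // r0:Mul1,r1:Add2,r2:Mul2,r3:Add1
cycle 15: - // r0:Mul1,r1:Add2,r2:Mul2,r3:Add1
cycle 16: - // r0:Mul1,r1:Add2,r2:Mul2,r3:Add1
cycle 17: - // r0:Mul1,r1:Add2,r2:Mul2,r3:Add1
cycle 18: - // r0:Mul1,r1:Add2,r2:Mul2,r3:Add1
cycle 19: CDB Mul1=-270 // r0:-270,r1:Add2,r2:Mul2,r3:Add1
cycle 20: - // r0:-270,r1:Add2,r2:Mul2,r3:Add1
cycle 21: - // r0:-270,r1:Add2,r2:Mul2,r3:Add1
cycle 22: CDB Add2=-540 // r0:-270,r1:-540,r2:Mul2,r3:Add1
cycle 23: - // r0:-270,r1:-540,r2:Mul2,r3:Add1
cycle 24: CDB Mul2=-1080 // r0:-270,r1:-540,r2:-1080,r3:Add1

STATUS = VALUE -540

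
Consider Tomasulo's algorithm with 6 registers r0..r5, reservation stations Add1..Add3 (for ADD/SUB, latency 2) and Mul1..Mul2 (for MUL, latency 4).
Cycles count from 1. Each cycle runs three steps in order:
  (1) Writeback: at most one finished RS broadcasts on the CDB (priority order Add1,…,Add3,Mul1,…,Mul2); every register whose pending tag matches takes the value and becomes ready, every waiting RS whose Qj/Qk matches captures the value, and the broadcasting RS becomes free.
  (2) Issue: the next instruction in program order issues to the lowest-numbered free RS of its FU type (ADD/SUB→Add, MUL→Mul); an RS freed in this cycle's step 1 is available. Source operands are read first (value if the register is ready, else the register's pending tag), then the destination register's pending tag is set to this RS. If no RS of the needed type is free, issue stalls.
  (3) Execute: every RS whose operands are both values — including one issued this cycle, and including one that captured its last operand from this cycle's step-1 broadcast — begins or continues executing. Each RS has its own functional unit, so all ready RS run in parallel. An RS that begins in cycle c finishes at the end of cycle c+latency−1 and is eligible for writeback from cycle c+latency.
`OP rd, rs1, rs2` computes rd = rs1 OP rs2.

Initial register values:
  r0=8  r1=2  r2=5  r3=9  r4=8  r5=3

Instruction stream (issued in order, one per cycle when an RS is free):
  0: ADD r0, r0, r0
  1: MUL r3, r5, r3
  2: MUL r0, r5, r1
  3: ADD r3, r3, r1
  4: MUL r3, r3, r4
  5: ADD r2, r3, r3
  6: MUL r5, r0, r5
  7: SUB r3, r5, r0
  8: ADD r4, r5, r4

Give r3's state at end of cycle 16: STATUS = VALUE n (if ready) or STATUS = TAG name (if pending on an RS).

STATUS = VALUE 12

c1: issue ADD r0<-Add1 | r0:Add1,r1:2,r2:5,r3:9,r4:8,r5:3
c2: issue MUL r3<-Mul1 | r0:Add1,r1:2,r2:5,r3:Mul1,r4:8,r5:3
c3: CDB Add1=16; issue MUL r0<-Mul2 | r0:Mul2,r1:2,r2:5,r3:Mul1,r4:8,r5:3
c4: issue ADD r3<-Add1 | r0:Mul2,r1:2,r2:5,r3:Add1,r4:8,r5:3
c5: stall | r0:Mul2,r1:2,r2:5,r3:Add1,r4:8,r5:3
c6: CDB Mul1=27; issue MUL r3<-Mul1 | r0:Mul2,r1:2,r2:5,r3:Mul1,r4:8,r5:3
c7: CDB Mul2=6; issue ADD r2<-Add2 | r0:6,r1:2,r2:Add2,r3:Mul1,r4:8,r5:3
c8: CDB Add1=29; issue MUL r5<-Mul2 | r0:6,r1:2,r2:Add2,r3:Mul1,r4:8,r5:Mul2
c9: issue SUB r3<-Add1 | r0:6,r1:2,r2:Add2,r3:Add1,r4:8,r5:Mul2
c10: issue ADD r4<-Add3 | r0:6,r1:2,r2:Add2,r3:Add1,r4:Add3,r5:Mul2
c11: - | r0:6,r1:2,r2:Add2,r3:Add1,r4:Add3,r5:Mul2
c12: CDB Mul1=232 | r0:6,r1:2,r2:Add2,r3:Add1,r4:Add3,r5:Mul2
c13: CDB Mul2=18 | r0:6,r1:2,r2:Add2,r3:Add1,r4:Add3,r5:18
c14: CDB Add2=464 | r0:6,r1:2,r2:464,r3:Add1,r4:Add3,r5:18
c15: CDB Add1=12 | r0:6,r1:2,r2:464,r3:12,r4:Add3,r5:18
c16: CDB Add3=26 | r0:6,r1:2,r2:464,r3:12,r4:26,r5:18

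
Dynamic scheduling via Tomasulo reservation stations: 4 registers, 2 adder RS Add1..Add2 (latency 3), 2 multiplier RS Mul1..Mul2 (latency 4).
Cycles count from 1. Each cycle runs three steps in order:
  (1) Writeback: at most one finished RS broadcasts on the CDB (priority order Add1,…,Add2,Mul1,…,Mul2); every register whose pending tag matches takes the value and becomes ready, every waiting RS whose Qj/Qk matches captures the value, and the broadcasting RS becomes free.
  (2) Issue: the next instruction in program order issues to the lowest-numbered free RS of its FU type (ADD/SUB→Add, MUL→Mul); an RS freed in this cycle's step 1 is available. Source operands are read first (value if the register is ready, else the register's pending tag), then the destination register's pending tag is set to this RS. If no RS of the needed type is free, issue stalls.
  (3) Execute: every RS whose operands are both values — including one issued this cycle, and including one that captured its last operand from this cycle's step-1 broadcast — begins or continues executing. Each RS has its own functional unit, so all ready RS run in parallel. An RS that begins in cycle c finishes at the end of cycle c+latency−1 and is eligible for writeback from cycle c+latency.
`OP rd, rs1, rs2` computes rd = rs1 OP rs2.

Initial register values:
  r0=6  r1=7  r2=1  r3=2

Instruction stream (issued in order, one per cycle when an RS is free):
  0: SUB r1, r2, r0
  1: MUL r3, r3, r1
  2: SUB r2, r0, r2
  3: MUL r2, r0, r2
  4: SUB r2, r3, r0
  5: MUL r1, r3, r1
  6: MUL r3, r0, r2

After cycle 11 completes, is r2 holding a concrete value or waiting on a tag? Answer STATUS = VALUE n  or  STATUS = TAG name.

cycle 1: issue SUB r1<-Add1 // r0:6,r1:Add1,r2:1,r3:2
cycle 2: issue MUL r3<-Mul1 // r0:6,r1:Add1,r2:1,r3:Mul1
cycle 3: issue SUB r2<-Add2 // r0:6,r1:Add1,r2:Add2,r3:Mul1
cycle 4: CDB Add1=-5; issue MUL r2<-Mul2 // r0:6,r1:-5,r2:Mul2,r3:Mul1
cycle 5: issue SUB r2<-Add1 // r0:6,r1:-5,r2:Add1,r3:Mul1
cycle 6: CDB Add2=5; stall // r0:6,r1:-5,r2:Add1,r3:Mul1
cycle 7: stall // r0:6,r1:-5,r2:Add1,r3:Mul1
cycle 8: CDB Mul1=-10; issue MUL r1<-Mul1 // r0:6,r1:Mul1,r2:Add1,r3:-10
cycle 9: stall // r0:6,r1:Mul1,r2:Add1,r3:-10
cycle 10: CDB Mul2=30; issue MUL r3<-Mul2 // r0:6,r1:Mul1,r2:Add1,r3:Mul2
cycle 11: CDB Add1=-16 // r0:6,r1:Mul1,r2:-16,r3:Mul2

STATUS = VALUE -16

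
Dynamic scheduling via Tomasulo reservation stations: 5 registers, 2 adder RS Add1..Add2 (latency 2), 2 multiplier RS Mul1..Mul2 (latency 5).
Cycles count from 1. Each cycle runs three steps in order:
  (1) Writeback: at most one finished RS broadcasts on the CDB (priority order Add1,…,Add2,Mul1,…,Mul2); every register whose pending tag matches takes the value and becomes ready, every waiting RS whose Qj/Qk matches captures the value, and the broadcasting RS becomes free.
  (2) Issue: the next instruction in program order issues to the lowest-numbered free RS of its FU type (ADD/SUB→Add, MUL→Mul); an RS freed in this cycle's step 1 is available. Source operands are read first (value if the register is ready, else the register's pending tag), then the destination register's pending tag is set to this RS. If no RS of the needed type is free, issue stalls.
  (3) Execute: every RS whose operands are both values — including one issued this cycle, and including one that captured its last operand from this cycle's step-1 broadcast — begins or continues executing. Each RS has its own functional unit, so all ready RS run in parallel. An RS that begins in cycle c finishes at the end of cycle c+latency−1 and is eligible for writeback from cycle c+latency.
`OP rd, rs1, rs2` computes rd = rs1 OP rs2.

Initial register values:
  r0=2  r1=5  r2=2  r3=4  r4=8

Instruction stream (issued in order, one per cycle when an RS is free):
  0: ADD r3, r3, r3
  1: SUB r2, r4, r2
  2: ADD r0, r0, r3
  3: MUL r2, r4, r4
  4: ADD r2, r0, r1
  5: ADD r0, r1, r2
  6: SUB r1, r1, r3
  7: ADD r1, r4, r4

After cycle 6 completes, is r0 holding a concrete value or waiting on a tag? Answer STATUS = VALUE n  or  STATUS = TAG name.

STATUS = TAG Add2

cycle 1: issue ADD r3<-Add1 // r0:2,r1:5,r2:2,r3:Add1,r4:8
cycle 2: issue SUB r2<-Add2 // r0:2,r1:5,r2:Add2,r3:Add1,r4:8
cycle 3: CDB Add1=8; issue ADD r0<-Add1 // r0:Add1,r1:5,r2:Add2,r3:8,r4:8
cycle 4: CDB Add2=6; issue MUL r2<-Mul1 // r0:Add1,r1:5,r2:Mul1,r3:8,r4:8
cycle 5: CDB Add1=10; issue ADD r2<-Add1 // r0:10,r1:5,r2:Add1,r3:8,r4:8
cycle 6: issue ADD r0<-Add2 // r0:Add2,r1:5,r2:Add1,r3:8,r4:8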